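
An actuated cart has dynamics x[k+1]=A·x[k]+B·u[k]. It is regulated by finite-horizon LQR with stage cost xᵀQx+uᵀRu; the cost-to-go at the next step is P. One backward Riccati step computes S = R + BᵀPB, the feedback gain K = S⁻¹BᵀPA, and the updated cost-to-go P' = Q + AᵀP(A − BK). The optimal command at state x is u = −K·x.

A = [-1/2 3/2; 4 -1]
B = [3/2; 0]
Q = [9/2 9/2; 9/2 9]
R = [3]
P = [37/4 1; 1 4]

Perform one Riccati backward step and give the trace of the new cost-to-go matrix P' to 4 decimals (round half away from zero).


BᵀP = [13.8750 1.5000]
S = R + BᵀPB = [3] + [20.8125] = [23.8125]
BᵀPA = [-0.9375 19.3125]
K = S⁻¹·BᵀPA = [-0.0394 0.8110]
A−BK = [-0.4409 0.2835; 4.0000 -1.0000]
AᵀP(A−BK) = [62.2756 -15.6772; -15.6772 6.1496]
P' = Q + AᵀP(A−BK) = [66.7756 -11.1772; -11.1772 15.1496]
tr(P') = 81.9252

81.9252


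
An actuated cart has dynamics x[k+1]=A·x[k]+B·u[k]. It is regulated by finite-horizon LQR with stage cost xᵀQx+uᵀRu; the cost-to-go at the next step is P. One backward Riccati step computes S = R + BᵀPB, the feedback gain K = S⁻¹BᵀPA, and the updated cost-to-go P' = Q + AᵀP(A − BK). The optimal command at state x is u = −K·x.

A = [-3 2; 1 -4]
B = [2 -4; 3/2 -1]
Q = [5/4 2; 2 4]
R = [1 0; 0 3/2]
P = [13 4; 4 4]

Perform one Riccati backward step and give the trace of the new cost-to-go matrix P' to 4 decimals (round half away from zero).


BᵀP = [32.0000 14.0000; -56.0000 -20.0000]
S = R + BᵀPB = [1 0; 0 3/2] + [85.0000 -142.0000; -142.0000 244.0000] = [86.0000 -142.0000; -142.0000 245.5000]
BᵀPA = [-82.0000 8.0000; 148.0000 -32.0000]
K = S⁻¹·BᵀPA = [0.9326 -2.7187; 1.1423 -1.7028]
A−BK = [-0.2961 0.6259; 0.7434 -1.6249]
AᵀP(A−BK) = [4.4162 -8.9083; -8.9083 19.2582]
P' = Q + AᵀP(A−BK) = [5.6662 -6.9083; -6.9083 23.2582]
tr(P') = 28.9244

28.9244


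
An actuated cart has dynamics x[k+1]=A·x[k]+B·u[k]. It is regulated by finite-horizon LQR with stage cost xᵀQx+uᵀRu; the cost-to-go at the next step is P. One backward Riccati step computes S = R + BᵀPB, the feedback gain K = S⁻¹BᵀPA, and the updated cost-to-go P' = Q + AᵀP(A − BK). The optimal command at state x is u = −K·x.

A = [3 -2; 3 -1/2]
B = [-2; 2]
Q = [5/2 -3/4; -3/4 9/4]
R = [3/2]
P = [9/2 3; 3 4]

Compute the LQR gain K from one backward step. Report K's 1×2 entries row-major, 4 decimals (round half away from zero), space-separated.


BᵀP = [-3.0000 2.0000]
S = R + BᵀPB = [3/2] + [10.0000] = [11.5000]
BᵀPA = [-3.0000 5.0000]
K = S⁻¹·BᵀPA = [-0.2609 0.4348]
A−BK = [2.4783 -1.1304; 3.5217 -1.3696]
AᵀP(A−BK) = [129.7174 -54.1957; -54.1957 22.8261]
P' = Q + AᵀP(A−BK) = [132.2174 -54.9457; -54.9457 25.0761]
tr(P') = 157.2935

-0.2609 0.4348


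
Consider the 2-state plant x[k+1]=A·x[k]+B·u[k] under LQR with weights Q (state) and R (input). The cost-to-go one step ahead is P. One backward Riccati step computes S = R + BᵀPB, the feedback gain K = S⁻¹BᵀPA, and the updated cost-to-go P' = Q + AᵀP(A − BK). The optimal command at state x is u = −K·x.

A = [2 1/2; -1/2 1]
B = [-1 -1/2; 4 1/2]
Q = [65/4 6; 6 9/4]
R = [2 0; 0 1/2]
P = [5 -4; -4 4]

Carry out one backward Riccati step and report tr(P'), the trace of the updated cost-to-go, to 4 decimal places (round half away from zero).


BᵀP = [-21.0000 20.0000; -4.5000 4.0000]
S = R + BᵀPB = [2 0; 0 1/2] + [101.0000 20.5000; 20.5000 4.2500] = [103.0000 20.5000; 20.5000 4.7500]
BᵀPA = [-52.0000 9.5000; -11.0000 1.7500]
K = S⁻¹·BᵀPA = [-0.3116 0.1341; -0.9710 -0.2101]
A−BK = [1.2029 0.5290; 1.2319 0.5688]
AᵀP(A−BK) = [2.1159 0.6594; 0.6594 0.3442]
P' = Q + AᵀP(A−BK) = [18.3659 6.6594; 6.6594 2.5942]
tr(P') = 20.9601

20.9601


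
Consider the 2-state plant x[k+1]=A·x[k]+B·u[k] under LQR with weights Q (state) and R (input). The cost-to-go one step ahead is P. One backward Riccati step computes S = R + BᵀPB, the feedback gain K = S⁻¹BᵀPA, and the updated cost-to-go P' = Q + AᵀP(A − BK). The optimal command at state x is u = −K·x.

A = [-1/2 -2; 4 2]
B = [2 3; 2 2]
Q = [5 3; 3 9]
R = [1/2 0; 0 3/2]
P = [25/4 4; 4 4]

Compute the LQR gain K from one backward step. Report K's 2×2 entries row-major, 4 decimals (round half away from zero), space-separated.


1.5245 0.8068 -0.6236 -0.7305

BᵀP = [20.5000 16.0000; 26.7500 20.0000]
S = R + BᵀPB = [1/2 0; 0 3/2] + [73.0000 93.5000; 93.5000 120.2500] = [73.5000 93.5000; 93.5000 121.7500]
BᵀPA = [53.7500 -9.0000; 66.6250 -13.5000]
K = S⁻¹·BᵀPA = [1.5245 0.8068; -0.6236 -0.7305]
A−BK = [-1.6784 -1.4222; 2.1981 1.8474]
AᵀP(A−BK) = [9.1638 7.5527; 7.5527 6.3998]
P' = Q + AᵀP(A−BK) = [14.1638 10.5527; 10.5527 15.3998]
tr(P') = 29.5635


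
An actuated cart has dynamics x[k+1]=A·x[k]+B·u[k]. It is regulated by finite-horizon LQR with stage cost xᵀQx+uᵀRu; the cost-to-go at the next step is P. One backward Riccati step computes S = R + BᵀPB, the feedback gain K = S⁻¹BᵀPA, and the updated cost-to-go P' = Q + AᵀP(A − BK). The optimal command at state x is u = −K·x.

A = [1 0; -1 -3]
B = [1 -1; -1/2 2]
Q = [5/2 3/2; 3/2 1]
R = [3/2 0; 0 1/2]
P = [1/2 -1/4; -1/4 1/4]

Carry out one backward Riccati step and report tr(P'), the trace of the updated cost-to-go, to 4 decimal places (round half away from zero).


BᵀP = [0.6250 -0.3750; -1.0000 0.7500]
S = R + BᵀPB = [3/2 0; 0 1/2] + [0.8125 -1.3750; -1.3750 2.5000] = [2.3125 -1.3750; -1.3750 3.0000]
BᵀPA = [1.0000 1.1250; -1.7500 -2.2500]
K = S⁻¹·BᵀPA = [0.1176 0.0557; -0.5294 -0.7245]
A−BK = [0.3529 -0.7802; 0.1176 -1.5232]
AᵀP(A−BK) = [0.2059 0.1765; 0.1765 0.5573]
P' = Q + AᵀP(A−BK) = [2.7059 1.6765; 1.6765 1.5573]
tr(P') = 4.2632

4.2632


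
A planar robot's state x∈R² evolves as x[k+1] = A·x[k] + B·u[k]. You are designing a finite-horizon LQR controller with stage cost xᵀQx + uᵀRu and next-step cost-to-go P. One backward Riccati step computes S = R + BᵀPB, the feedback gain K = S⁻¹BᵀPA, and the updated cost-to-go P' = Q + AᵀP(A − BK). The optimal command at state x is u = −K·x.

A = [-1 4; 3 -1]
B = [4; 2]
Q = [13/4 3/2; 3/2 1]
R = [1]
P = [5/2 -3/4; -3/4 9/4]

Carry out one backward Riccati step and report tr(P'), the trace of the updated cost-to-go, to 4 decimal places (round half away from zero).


51.5329

BᵀP = [8.5000 1.5000]
S = R + BᵀPB = [1] + [37.0000] = [38.0000]
BᵀPA = [-4.0000 32.5000]
K = S⁻¹·BᵀPA = [-0.1053 0.8553]
A−BK = [-0.5789 0.5789; 3.2105 -2.7105]
AᵀP(A−BK) = [26.8289 -23.0789; -23.0789 20.4539]
P' = Q + AᵀP(A−BK) = [30.0789 -21.5789; -21.5789 21.4539]
tr(P') = 51.5329


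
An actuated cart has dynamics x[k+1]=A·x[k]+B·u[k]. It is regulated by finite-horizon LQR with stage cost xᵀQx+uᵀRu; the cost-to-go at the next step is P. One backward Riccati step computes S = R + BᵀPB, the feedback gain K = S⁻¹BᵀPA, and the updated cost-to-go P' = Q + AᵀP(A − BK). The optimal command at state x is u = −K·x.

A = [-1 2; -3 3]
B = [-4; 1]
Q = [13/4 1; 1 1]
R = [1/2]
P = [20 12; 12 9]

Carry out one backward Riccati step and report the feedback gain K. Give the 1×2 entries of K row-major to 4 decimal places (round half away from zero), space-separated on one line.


BᵀP = [-68.0000 -39.0000]
S = R + BᵀPB = [1/2] + [233.0000] = [233.5000]
BᵀPA = [185.0000 -253.0000]
K = S⁻¹·BᵀPA = [0.7923 -1.0835]
A−BK = [2.1692 -2.3340; -3.7923 4.0835]
AᵀP(A−BK) = [26.4261 -28.5503; -28.5503 30.8715]
P' = Q + AᵀP(A−BK) = [29.6761 -27.5503; -27.5503 31.8715]
tr(P') = 61.5476

0.7923 -1.0835


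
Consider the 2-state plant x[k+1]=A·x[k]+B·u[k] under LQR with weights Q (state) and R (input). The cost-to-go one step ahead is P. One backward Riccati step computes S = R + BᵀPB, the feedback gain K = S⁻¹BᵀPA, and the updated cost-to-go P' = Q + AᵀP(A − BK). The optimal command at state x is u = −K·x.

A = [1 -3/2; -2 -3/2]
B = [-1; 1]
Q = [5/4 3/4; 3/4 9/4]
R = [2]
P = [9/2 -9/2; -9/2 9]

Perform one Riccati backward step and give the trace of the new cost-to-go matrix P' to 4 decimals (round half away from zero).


17.3673

BᵀP = [-9.0000 13.5000]
S = R + BᵀPB = [2] + [22.5000] = [24.5000]
BᵀPA = [-36.0000 -6.7500]
K = S⁻¹·BᵀPA = [-1.4694 -0.2755]
A−BK = [-0.4694 -1.7755; -0.5306 -1.2245]
AᵀP(A−BK) = [5.6020 3.5816; 3.5816 8.2653]
P' = Q + AᵀP(A−BK) = [6.8520 4.3316; 4.3316 10.5153]
tr(P') = 17.3673


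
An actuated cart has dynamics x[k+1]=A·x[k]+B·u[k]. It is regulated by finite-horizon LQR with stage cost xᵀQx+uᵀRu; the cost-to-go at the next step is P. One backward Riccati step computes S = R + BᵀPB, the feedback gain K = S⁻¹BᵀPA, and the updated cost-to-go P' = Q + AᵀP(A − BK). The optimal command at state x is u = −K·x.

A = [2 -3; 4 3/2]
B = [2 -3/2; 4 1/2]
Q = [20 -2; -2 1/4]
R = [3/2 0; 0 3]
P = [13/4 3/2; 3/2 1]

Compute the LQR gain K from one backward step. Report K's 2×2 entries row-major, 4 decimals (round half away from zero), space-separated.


0.9434 -0.3436 -0.1038 0.5426

BᵀP = [12.5000 7.0000; -4.1250 -1.7500]
S = R + BᵀPB = [3/2 0; 0 3] + [53.0000 -15.2500; -15.2500 5.3125] = [54.5000 -15.2500; -15.2500 8.3125]
BᵀPA = [53.0000 -27.0000; -15.2500 9.7500]
K = S⁻¹·BᵀPA = [0.9434 -0.3436; -0.1038 0.5426]
A−BK = [-0.0425 -1.4989; 0.2781 2.6030]
AᵀP(A−BK) = [1.4152 -0.5154; -0.5154 3.4329]
P' = Q + AᵀP(A−BK) = [21.4152 -2.5154; -2.5154 3.6829]
tr(P') = 25.0981


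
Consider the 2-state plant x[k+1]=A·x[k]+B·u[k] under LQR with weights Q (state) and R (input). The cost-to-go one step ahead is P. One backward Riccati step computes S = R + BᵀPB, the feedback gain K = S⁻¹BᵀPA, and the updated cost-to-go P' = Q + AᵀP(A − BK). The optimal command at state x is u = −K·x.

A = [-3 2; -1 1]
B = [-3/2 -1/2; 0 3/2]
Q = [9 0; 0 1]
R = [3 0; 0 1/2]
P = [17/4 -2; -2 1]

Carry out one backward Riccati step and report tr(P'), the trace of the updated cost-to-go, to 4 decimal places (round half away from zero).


BᵀP = [-6.3750 3.0000; -5.1250 2.5000]
S = R + BᵀPB = [3 0; 0 1/2] + [9.5625 7.6875; 7.6875 6.3125] = [12.5625 7.6875; 7.6875 6.8125]
BᵀPA = [16.1250 -9.7500; 12.8750 -7.7500]
K = S⁻¹·BᵀPA = [0.4106 -0.2584; 1.4265 -0.8460]
A−BK = [-1.6708 1.1894; -3.1398 2.2690]
AᵀP(A−BK) = [2.2619 -1.4407; -1.4407 0.9239]
P' = Q + AᵀP(A−BK) = [11.2619 -1.4407; -1.4407 1.9239]
tr(P') = 13.1858

13.1858


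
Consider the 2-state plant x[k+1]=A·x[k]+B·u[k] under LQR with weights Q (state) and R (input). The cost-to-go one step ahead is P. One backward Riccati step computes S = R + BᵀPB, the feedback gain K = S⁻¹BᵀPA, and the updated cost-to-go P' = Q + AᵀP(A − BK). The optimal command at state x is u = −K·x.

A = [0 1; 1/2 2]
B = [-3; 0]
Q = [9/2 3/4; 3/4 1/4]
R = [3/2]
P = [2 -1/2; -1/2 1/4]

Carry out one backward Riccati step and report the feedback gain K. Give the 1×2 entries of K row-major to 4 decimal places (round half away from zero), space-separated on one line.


BᵀP = [-6.0000 1.5000]
S = R + BᵀPB = [3/2] + [18.0000] = [19.5000]
BᵀPA = [0.7500 -3.0000]
K = S⁻¹·BᵀPA = [0.0385 -0.1538]
A−BK = [0.1154 0.5385; 0.5000 2.0000]
AᵀP(A−BK) = [0.0337 0.1154; 0.1154 0.5385]
P' = Q + AᵀP(A−BK) = [4.5337 0.8654; 0.8654 0.7885]
tr(P') = 5.3221

0.0385 -0.1538


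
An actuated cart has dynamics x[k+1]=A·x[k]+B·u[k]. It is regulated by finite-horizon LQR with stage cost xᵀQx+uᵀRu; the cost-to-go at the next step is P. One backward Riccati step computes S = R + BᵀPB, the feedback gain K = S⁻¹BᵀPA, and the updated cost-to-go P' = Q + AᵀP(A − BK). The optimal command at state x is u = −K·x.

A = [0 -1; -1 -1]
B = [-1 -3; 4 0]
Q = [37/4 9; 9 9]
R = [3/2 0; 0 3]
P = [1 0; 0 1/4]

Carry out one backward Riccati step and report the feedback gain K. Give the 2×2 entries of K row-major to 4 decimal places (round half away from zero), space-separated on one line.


BᵀP = [-1.0000 1.0000; -3.0000 0.0000]
S = R + BᵀPB = [3/2 0; 0 3] + [5.0000 3.0000; 3.0000 9.0000] = [6.5000 3.0000; 3.0000 12.0000]
BᵀPA = [-1.0000 0.0000; 0.0000 3.0000]
K = S⁻¹·BᵀPA = [-0.1739 -0.1304; 0.0435 0.2826]
A−BK = [-0.0435 -0.2826; -0.3043 -0.4783]
AᵀP(A−BK) = [0.0761 0.1196; 0.1196 0.4022]
P' = Q + AᵀP(A−BK) = [9.3261 9.1196; 9.1196 9.4022]
tr(P') = 18.7283

-0.1739 -0.1304 0.0435 0.2826


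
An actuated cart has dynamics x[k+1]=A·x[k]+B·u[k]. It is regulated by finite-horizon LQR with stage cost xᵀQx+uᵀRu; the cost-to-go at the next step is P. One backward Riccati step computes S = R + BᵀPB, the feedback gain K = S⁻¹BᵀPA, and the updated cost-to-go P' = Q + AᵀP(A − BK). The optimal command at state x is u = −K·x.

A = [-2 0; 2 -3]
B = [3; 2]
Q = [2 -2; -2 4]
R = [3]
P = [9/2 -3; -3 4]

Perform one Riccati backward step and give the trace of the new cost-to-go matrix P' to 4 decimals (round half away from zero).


BᵀP = [7.5000 -1.0000]
S = R + BᵀPB = [3] + [20.5000] = [23.5000]
BᵀPA = [-17.0000 3.0000]
K = S⁻¹·BᵀPA = [-0.7234 0.1277]
A−BK = [0.1702 -0.3830; 3.4468 -3.2553]
AᵀP(A−BK) = [45.7021 -39.8298; -39.8298 35.6170]
P' = Q + AᵀP(A−BK) = [47.7021 -41.8298; -41.8298 39.6170]
tr(P') = 87.3191

87.3191


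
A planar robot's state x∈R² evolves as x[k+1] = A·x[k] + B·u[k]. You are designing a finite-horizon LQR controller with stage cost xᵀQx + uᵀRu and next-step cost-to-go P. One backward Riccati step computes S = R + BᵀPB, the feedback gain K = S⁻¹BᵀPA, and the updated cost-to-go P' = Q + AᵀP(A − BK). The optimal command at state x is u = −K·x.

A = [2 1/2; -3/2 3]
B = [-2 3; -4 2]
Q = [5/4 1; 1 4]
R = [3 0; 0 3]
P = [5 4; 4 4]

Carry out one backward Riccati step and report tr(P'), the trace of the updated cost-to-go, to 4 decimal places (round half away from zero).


8.8863

BᵀP = [-26.0000 -24.0000; 23.0000 20.0000]
S = R + BᵀPB = [3 0; 0 3] + [148.0000 -126.0000; -126.0000 109.0000] = [151.0000 -126.0000; -126.0000 112.0000]
BᵀPA = [-16.0000 -85.0000; 16.0000 71.5000]
K = S⁻¹·BᵀPA = [0.2162 -0.4932; 0.3861 0.0835]
A−BK = [1.2741 -0.7370; -1.4073 0.8600]
AᵀP(A−BK) = [2.2819 -1.2278; -1.2278 1.3545]
P' = Q + AᵀP(A−BK) = [3.5319 -0.2278; -0.2278 5.3545]
tr(P') = 8.8863


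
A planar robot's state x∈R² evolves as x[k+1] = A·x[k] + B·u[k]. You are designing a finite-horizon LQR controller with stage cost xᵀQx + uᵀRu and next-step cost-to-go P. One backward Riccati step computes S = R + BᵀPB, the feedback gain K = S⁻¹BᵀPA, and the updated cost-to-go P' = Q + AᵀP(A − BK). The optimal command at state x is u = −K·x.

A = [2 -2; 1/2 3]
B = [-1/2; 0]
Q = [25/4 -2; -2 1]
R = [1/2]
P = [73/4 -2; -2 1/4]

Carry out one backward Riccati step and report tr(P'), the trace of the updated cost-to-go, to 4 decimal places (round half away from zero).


BᵀP = [-9.1250 1.0000]
S = R + BᵀPB = [1/2] + [4.5625] = [5.0625]
BᵀPA = [-17.7500 21.2500]
K = S⁻¹·BᵀPA = [-3.5062 4.1975]
A−BK = [0.2469 0.0988; 0.5000 3.0000]
AᵀP(A−BK) = [6.8279 -8.1188; -8.1188 10.0525]
P' = Q + AᵀP(A−BK) = [13.0779 -10.1188; -10.1188 11.0525]
tr(P') = 24.1304

24.1304


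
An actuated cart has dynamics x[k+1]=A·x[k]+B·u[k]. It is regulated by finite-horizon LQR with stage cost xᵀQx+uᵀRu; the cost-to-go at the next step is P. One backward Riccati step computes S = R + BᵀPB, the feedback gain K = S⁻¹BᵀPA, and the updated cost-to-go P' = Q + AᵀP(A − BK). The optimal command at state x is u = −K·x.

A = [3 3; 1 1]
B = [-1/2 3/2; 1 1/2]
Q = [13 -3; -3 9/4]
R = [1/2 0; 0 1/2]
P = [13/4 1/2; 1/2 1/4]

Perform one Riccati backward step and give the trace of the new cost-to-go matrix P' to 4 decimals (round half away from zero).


BᵀP = [-1.1250 0.0000; 5.1250 0.8750]
S = R + BᵀPB = [1/2 0; 0 1/2] + [0.5625 -1.6875; -1.6875 8.1250] = [1.0625 -1.6875; -1.6875 8.6250]
BᵀPA = [-3.3750 -3.3750; 16.2500 16.2500]
K = S⁻¹·BᵀPA = [-0.2672 -0.2672; 1.8318 1.8318]
A−BK = [0.1187 0.1187; 0.3513 0.3513]
AᵀP(A−BK) = [1.8318 1.8318; 1.8318 1.8318]
P' = Q + AᵀP(A−BK) = [14.8318 -1.1682; -1.1682 4.0818]
tr(P') = 18.9136

18.9136


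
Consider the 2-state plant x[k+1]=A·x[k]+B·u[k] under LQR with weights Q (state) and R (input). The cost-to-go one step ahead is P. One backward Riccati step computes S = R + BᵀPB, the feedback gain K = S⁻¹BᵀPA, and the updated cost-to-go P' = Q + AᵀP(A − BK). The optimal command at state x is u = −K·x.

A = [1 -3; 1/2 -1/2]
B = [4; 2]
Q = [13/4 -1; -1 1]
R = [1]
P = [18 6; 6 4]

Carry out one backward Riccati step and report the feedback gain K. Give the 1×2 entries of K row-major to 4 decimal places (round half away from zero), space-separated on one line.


BᵀP = [84.0000 32.0000]
S = R + BᵀPB = [1] + [400.0000] = [401.0000]
BᵀPA = [100.0000 -268.0000]
K = S⁻¹·BᵀPA = [0.2494 -0.6683]
A−BK = [0.0025 -0.3267; 0.0012 0.8367]
AᵀP(A−BK) = [0.0623 -0.1671; -0.1671 1.8878]
P' = Q + AᵀP(A−BK) = [3.3123 -1.1671; -1.1671 2.8878]
tr(P') = 6.2001

0.2494 -0.6683


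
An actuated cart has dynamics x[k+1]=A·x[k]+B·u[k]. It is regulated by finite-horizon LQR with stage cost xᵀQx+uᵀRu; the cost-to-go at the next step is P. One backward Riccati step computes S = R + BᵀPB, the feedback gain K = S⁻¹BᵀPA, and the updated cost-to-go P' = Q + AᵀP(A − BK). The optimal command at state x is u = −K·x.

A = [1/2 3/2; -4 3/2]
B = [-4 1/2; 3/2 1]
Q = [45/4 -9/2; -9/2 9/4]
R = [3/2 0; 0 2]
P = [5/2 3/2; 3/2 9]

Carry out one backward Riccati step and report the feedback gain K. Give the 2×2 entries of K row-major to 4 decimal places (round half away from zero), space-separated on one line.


BᵀP = [-7.7500 7.5000; 2.7500 9.7500]
S = R + BᵀPB = [3/2 0; 0 2] + [42.2500 3.6250; 3.6250 11.1250] = [43.7500 3.6250; 3.6250 13.1250]
BᵀPA = [-33.8750 -0.3750; -37.6250 18.7500]
K = S⁻¹·BᵀPA = [-0.5493 -0.1299; -2.7149 1.4645]
A−BK = [-0.3399 0.2481; -0.4611 0.2304]
AᵀP(A−BK) = [17.8665 -9.3008; -9.3008 5.1178]
P' = Q + AᵀP(A−BK) = [29.1165 -13.8008; -13.8008 7.3678]
tr(P') = 36.4843

-0.5493 -0.1299 -2.7149 1.4645


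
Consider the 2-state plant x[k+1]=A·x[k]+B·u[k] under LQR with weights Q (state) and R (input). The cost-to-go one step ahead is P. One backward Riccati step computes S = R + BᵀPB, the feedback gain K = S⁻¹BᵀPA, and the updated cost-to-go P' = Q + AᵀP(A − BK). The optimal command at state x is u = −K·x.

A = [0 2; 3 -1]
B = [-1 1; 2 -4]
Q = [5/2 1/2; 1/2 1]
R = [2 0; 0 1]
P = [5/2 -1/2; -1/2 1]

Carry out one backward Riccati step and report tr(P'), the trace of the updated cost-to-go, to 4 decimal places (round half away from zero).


8.8566

BᵀP = [-3.5000 2.5000; 4.5000 -4.5000]
S = R + BᵀPB = [2 0; 0 1] + [8.5000 -13.5000; -13.5000 22.5000] = [10.5000 -13.5000; -13.5000 23.5000]
BᵀPA = [7.5000 -9.5000; -13.5000 13.5000]
K = S⁻¹·BᵀPA = [-0.0930 -0.6357; -0.6279 0.2093]
A−BK = [0.5349 1.1550; 0.6744 1.1085]
AᵀP(A−BK) = [1.2209 1.5930; 1.5930 4.1357]
P' = Q + AᵀP(A−BK) = [3.7209 2.0930; 2.0930 5.1357]
tr(P') = 8.8566


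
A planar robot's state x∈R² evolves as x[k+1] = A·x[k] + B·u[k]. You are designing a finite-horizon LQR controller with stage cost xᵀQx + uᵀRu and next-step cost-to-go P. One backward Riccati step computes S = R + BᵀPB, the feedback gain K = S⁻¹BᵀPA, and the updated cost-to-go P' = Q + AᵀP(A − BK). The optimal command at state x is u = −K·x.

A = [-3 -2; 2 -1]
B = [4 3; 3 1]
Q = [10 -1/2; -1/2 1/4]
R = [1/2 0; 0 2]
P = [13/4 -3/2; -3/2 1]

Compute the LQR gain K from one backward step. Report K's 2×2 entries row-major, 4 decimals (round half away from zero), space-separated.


-0.2078 -0.3810 -1.1645 -0.1905

BᵀP = [8.5000 -3.0000; 8.2500 -3.5000]
S = R + BᵀPB = [1/2 0; 0 2] + [25.0000 22.5000; 22.5000 21.2500] = [25.5000 22.5000; 22.5000 23.2500]
BᵀPA = [-31.5000 -14.0000; -31.7500 -13.0000]
K = S⁻¹·BᵀPA = [-0.2078 -0.3810; -1.1645 -0.1905]
A−BK = [1.3247 0.0952; 3.7879 0.3333]
AᵀP(A−BK) = [7.7316 0.9524; 0.9524 0.1905]
P' = Q + AᵀP(A−BK) = [17.7316 0.4524; 0.4524 0.4405]
tr(P') = 18.1721


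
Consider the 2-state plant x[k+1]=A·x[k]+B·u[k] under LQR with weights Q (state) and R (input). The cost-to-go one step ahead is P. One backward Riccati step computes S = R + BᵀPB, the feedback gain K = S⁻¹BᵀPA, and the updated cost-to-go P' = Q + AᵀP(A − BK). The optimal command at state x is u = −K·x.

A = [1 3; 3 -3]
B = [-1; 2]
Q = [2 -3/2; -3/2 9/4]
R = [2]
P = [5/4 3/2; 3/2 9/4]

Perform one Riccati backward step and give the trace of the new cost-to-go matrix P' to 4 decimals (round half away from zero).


BᵀP = [1.7500 3.0000]
S = R + BᵀPB = [2] + [4.2500] = [6.2500]
BᵀPA = [10.7500 -3.7500]
K = S⁻¹·BᵀPA = [1.7200 -0.6000]
A−BK = [2.7200 2.4000; -0.4400 -1.8000]
AᵀP(A−BK) = [12.0100 -1.0500; -1.0500 2.2500]
P' = Q + AᵀP(A−BK) = [14.0100 -2.5500; -2.5500 4.5000]
tr(P') = 18.5100

18.5100


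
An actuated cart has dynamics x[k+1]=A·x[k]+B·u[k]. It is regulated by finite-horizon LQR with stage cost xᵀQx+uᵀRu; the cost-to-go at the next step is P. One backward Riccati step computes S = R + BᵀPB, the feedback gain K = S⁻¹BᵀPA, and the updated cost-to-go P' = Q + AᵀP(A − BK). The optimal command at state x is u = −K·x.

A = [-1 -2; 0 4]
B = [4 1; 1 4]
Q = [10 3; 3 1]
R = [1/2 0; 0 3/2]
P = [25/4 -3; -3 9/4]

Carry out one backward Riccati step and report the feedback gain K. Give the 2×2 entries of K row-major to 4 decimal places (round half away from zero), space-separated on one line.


BᵀP = [22.0000 -9.7500; -5.7500 6.0000]
S = R + BᵀPB = [1/2 0; 0 3/2] + [78.2500 -17.0000; -17.0000 18.2500] = [78.7500 -17.0000; -17.0000 19.7500]
BᵀPA = [-22.0000 -83.0000; 5.7500 35.5000]
K = S⁻¹·BᵀPA = [-0.2659 -0.8179; 0.0622 1.0934]
A−BK = [0.0015 0.1783; 0.0170 0.4442]
AᵀP(A−BK) = [0.0417 0.2184; 0.2184 2.2953]
P' = Q + AᵀP(A−BK) = [10.0417 3.2184; 3.2184 3.2953]
tr(P') = 13.3370

-0.2659 -0.8179 0.0622 1.0934


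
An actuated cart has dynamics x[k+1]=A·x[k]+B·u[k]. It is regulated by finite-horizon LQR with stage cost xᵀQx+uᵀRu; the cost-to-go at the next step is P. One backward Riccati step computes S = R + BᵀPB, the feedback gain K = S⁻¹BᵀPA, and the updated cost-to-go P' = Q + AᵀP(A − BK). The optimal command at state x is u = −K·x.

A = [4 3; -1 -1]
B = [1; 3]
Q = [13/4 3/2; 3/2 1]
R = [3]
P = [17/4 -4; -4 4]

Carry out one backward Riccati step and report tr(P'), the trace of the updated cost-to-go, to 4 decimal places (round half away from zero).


BᵀP = [-7.7500 8.0000]
S = R + BᵀPB = [3] + [16.2500] = [19.2500]
BᵀPA = [-39.0000 -31.2500]
K = S⁻¹·BᵀPA = [-2.0260 -1.6234]
A−BK = [6.0260 4.6234; 5.0779 3.8701]
AᵀP(A−BK) = [24.9870 19.6883; 19.6883 15.5195]
P' = Q + AᵀP(A−BK) = [28.2370 21.1883; 21.1883 16.5195]
tr(P') = 44.7565

44.7565


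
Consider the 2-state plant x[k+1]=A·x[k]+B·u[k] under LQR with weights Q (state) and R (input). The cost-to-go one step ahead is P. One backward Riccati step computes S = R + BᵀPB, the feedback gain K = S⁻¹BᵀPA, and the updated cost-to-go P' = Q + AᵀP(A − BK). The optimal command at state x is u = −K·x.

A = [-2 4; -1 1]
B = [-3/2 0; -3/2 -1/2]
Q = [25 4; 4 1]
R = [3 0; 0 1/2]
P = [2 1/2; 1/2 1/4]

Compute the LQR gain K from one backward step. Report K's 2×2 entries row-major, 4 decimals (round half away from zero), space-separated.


BᵀP = [-3.7500 -1.1250; -0.2500 -0.1250]
S = R + BᵀPB = [3 0; 0 1/2] + [7.3125 0.5625; 0.5625 0.0625] = [10.3125 0.5625; 0.5625 0.5625]
BᵀPA = [8.6250 -16.1250; 0.6250 -1.1250]
K = S⁻¹·BᵀPA = [0.8205 -1.5385; 0.2906 -0.4615]
A−BK = [-0.7692 1.6923; 0.3761 -1.5385]
AᵀP(A−BK) = [2.9915 -5.6923; -5.6923 10.9231]
P' = Q + AᵀP(A−BK) = [27.9915 -1.6923; -1.6923 11.9231]
tr(P') = 39.9145

0.8205 -1.5385 0.2906 -0.4615


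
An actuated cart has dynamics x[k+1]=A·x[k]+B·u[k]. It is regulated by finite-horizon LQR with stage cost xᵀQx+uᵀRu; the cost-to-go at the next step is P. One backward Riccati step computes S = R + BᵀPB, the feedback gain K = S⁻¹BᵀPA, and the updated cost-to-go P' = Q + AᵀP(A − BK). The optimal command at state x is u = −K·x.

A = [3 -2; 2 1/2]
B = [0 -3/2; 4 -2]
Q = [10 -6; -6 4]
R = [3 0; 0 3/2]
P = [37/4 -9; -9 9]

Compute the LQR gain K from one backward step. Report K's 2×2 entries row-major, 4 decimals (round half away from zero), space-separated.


-0.3049 0.6425 -0.4900 0.2468

BᵀP = [-36.0000 36.0000; 4.1250 -4.5000]
S = R + BᵀPB = [3 0; 0 3/2] + [144.0000 -18.0000; -18.0000 2.8125] = [147.0000 -18.0000; -18.0000 4.3125]
BᵀPA = [-36.0000 90.0000; 3.3750 -10.5000]
K = S⁻¹·BᵀPA = [-0.3049 0.6425; -0.4900 0.2468]
A−BK = [2.2650 -1.6298; 2.2396 -1.5762]
AᵀP(A−BK) = [1.9274 -1.7042; -1.7042 2.0195]
P' = Q + AᵀP(A−BK) = [11.9274 -7.7042; -7.7042 6.0195]
tr(P') = 17.9469


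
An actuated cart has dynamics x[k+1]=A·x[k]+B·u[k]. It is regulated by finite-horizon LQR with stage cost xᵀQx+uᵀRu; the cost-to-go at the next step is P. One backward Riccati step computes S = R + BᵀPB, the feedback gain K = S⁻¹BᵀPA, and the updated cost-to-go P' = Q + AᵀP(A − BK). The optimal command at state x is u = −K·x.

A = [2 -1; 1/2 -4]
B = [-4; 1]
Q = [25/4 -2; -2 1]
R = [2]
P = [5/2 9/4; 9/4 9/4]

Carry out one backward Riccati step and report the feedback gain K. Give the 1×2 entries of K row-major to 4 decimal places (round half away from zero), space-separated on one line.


BᵀP = [-7.7500 -6.7500]
S = R + BᵀPB = [2] + [24.2500] = [26.2500]
BᵀPA = [-18.8750 34.7500]
K = S⁻¹·BᵀPA = [-0.7190 1.3238]
A−BK = [-0.8762 4.2952; 1.2190 -5.3238]
AᵀP(A−BK) = [1.4905 -3.6381; -3.6381 10.4976]
P' = Q + AᵀP(A−BK) = [7.7405 -5.6381; -5.6381 11.4976]
tr(P') = 19.2381

-0.7190 1.3238


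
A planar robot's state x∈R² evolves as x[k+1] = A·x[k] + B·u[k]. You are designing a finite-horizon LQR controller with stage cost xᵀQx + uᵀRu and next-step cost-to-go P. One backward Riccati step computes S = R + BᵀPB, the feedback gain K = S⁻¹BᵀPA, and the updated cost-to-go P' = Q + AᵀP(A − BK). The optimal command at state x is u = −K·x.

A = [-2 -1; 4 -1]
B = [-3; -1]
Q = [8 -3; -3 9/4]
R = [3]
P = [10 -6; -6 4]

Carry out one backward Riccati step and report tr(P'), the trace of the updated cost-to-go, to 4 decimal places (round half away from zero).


33.2992

BᵀP = [-24.0000 14.0000]
S = R + BᵀPB = [3] + [58.0000] = [61.0000]
BᵀPA = [104.0000 10.0000]
K = S⁻¹·BᵀPA = [1.7049 0.1639]
A−BK = [3.1148 -0.5082; 5.7049 -0.8361]
AᵀP(A−BK) = [22.6885 -1.0492; -1.0492 0.3607]
P' = Q + AᵀP(A−BK) = [30.6885 -4.0492; -4.0492 2.6107]
tr(P') = 33.2992


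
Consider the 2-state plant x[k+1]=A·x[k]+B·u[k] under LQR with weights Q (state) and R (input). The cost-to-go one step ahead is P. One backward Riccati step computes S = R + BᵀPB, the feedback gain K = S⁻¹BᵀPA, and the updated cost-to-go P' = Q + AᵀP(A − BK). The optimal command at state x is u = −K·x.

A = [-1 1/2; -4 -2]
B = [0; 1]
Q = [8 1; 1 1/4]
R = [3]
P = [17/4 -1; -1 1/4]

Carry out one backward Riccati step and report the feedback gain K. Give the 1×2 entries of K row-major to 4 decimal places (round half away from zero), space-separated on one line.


BᵀP = [-1.0000 0.2500]
S = R + BᵀPB = [3] + [0.2500] = [3.2500]
BᵀPA = [0.0000 -1.0000]
K = S⁻¹·BᵀPA = [0.0000 -0.3077]
A−BK = [-1.0000 0.5000; -4.0000 -1.6923]
AᵀP(A−BK) = [0.2500 -0.1250; -0.1250 3.7548]
P' = Q + AᵀP(A−BK) = [8.2500 0.8750; 0.8750 4.0048]
tr(P') = 12.2548

0.0000 -0.3077


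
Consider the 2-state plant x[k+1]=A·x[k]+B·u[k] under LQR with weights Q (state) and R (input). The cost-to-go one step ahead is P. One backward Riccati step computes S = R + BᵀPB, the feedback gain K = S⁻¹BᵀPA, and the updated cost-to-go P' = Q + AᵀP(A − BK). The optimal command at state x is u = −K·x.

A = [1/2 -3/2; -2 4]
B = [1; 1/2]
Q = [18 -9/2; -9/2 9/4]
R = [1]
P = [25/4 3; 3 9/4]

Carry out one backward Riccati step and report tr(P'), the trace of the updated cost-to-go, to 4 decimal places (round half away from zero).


34.9068

BᵀP = [7.7500 4.1250]
S = R + BᵀPB = [1] + [9.8125] = [10.8125]
BᵀPA = [-4.3750 4.8750]
K = S⁻¹·BᵀPA = [-0.4046 0.4509]
A−BK = [0.9046 -1.9509; -1.7977 3.7746]
AᵀP(A−BK) = [2.7923 -5.7150; -5.7150 11.8645]
P' = Q + AᵀP(A−BK) = [20.7923 -10.2150; -10.2150 14.1145]
tr(P') = 34.9068


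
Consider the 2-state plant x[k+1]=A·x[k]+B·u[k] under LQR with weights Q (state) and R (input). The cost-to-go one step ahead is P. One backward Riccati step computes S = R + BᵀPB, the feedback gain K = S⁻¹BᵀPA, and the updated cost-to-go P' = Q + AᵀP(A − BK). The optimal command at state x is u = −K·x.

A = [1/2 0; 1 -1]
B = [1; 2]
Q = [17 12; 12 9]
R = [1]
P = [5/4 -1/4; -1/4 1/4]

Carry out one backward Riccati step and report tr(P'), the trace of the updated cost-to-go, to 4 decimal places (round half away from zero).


BᵀP = [0.7500 0.2500]
S = R + BᵀPB = [1] + [1.2500] = [2.2500]
BᵀPA = [0.6250 -0.2500]
K = S⁻¹·BᵀPA = [0.2778 -0.1111]
A−BK = [0.2222 0.1111; 0.4444 -0.7778]
AᵀP(A−BK) = [0.1389 -0.0556; -0.0556 0.2222]
P' = Q + AᵀP(A−BK) = [17.1389 11.9444; 11.9444 9.2222]
tr(P') = 26.3611

26.3611


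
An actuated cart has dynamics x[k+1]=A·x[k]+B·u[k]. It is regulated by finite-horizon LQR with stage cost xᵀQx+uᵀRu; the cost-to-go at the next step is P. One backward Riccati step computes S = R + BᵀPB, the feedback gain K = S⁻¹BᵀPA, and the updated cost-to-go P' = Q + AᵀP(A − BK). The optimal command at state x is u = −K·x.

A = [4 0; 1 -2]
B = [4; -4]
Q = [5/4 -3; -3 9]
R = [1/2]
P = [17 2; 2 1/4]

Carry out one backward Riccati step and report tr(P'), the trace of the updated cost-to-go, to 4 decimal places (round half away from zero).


11.4765

BᵀP = [60.0000 7.0000]
S = R + BᵀPB = [1/2] + [212.0000] = [212.5000]
BᵀPA = [247.0000 -14.0000]
K = S⁻¹·BᵀPA = [1.1624 -0.0659]
A−BK = [-0.6494 0.2635; 5.6494 -2.2635]
AᵀP(A−BK) = [1.1488 -0.2271; -0.2271 0.0776]
P' = Q + AᵀP(A−BK) = [2.3988 -3.2271; -3.2271 9.0776]
tr(P') = 11.4765


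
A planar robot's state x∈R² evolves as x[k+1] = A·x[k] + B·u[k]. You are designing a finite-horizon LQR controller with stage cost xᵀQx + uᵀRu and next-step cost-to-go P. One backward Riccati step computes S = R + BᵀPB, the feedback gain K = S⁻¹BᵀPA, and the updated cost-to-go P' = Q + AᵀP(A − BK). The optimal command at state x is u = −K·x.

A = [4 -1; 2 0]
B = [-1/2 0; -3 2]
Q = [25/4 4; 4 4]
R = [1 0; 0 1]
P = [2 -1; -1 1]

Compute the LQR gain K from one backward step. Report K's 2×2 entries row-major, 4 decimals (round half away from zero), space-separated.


BᵀP = [2.0000 -2.5000; -2.0000 2.0000]
S = R + BᵀPB = [1 0; 0 1] + [6.5000 -5.0000; -5.0000 4.0000] = [7.5000 -5.0000; -5.0000 5.0000]
BᵀPA = [3.0000 -2.0000; -4.0000 2.0000]
K = S⁻¹·BᵀPA = [-0.4000 0.0000; -1.2000 0.4000]
A−BK = [3.8000 -1.0000; 3.2000 -0.8000]
AᵀP(A−BK) = [16.4000 -4.4000; -4.4000 1.2000]
P' = Q + AᵀP(A−BK) = [22.6500 -0.4000; -0.4000 5.2000]
tr(P') = 27.8500

-0.4000 0.0000 -1.2000 0.4000


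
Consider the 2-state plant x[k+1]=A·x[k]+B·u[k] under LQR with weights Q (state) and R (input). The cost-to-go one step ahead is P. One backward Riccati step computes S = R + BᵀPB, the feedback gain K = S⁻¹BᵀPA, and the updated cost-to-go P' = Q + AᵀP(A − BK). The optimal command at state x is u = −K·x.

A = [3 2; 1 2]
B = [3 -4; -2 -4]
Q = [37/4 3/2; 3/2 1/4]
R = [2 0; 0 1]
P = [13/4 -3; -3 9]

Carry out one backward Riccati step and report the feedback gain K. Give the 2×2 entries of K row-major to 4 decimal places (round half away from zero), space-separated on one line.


BᵀP = [15.7500 -27.0000; -1.0000 -24.0000]
S = R + BᵀPB = [2 0; 0 1] + [101.2500 45.0000; 45.0000 100.0000] = [103.2500 45.0000; 45.0000 101.0000]
BᵀPA = [20.2500 -22.5000; -27.0000 -50.0000]
K = S⁻¹·BᵀPA = [0.3880 -0.0027; -0.4402 -0.4939]
A−BK = [0.0753 0.0326; 0.0152 0.0192]
AᵀP(A−BK) = [0.5085 0.2201; 0.2201 0.2469]
P' = Q + AᵀP(A−BK) = [9.7585 1.7201; 1.7201 0.4969]
tr(P') = 10.2554

0.3880 -0.0027 -0.4402 -0.4939


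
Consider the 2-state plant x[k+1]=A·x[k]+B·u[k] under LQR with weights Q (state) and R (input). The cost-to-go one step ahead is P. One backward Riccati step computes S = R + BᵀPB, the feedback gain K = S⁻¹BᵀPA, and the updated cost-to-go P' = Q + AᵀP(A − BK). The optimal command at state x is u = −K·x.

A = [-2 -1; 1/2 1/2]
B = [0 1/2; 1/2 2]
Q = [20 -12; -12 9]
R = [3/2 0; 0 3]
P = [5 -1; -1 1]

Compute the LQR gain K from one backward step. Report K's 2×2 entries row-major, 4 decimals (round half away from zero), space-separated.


BᵀP = [-0.5000 0.5000; 0.5000 1.5000]
S = R + BᵀPB = [3/2 0; 0 3] + [0.2500 0.7500; 0.7500 3.2500] = [1.7500 0.7500; 0.7500 6.2500]
BᵀPA = [1.2500 0.7500; -0.2500 0.2500]
K = S⁻¹·BᵀPA = [0.7711 0.4337; -0.1325 -0.0120]
A−BK = [-1.9337 -0.9940; 0.3795 0.3072]
AᵀP(A−BK) = [21.2530 11.2048; 11.2048 5.9277]
P' = Q + AᵀP(A−BK) = [41.2530 -0.7952; -0.7952 14.9277]
tr(P') = 56.1807

0.7711 0.4337 -0.1325 -0.0120


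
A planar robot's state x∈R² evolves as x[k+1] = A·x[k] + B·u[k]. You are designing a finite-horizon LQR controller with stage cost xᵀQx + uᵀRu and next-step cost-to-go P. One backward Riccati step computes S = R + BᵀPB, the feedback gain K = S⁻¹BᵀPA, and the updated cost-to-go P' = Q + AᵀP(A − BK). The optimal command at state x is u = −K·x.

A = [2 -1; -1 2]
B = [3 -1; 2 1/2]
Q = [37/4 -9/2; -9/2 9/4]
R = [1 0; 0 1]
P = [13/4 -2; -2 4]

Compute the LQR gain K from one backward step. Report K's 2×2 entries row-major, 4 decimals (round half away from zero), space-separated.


BᵀP = [5.7500 2.0000; -4.2500 4.0000]
S = R + BᵀPB = [1 0; 0 1] + [21.2500 -4.7500; -4.7500 6.2500] = [22.2500 -4.7500; -4.7500 7.2500]
BᵀPA = [9.5000 -1.7500; -12.5000 12.2500]
K = S⁻¹·BᵀPA = [0.0685 0.3279; -1.6793 1.9045]
A−BK = [0.1153 -0.0793; -0.2973 0.3919]
AᵀP(A−BK) = [3.3586 -3.8090; -3.8090 4.4937]
P' = Q + AᵀP(A−BK) = [12.6086 -8.3090; -8.3090 6.7437]
tr(P') = 19.3523

0.0685 0.3279 -1.6793 1.9045


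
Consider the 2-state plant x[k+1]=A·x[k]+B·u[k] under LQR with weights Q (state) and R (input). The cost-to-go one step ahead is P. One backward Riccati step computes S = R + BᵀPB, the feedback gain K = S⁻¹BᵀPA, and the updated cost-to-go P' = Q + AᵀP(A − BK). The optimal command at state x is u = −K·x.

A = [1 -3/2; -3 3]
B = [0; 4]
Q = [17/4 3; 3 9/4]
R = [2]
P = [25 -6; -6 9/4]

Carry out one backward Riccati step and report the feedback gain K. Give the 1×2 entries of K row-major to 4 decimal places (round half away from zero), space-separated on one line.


-1.3421 1.6579

BᵀP = [-24.0000 9.0000]
S = R + BᵀPB = [2] + [36.0000] = [38.0000]
BᵀPA = [-51.0000 63.0000]
K = S⁻¹·BᵀPA = [-1.3421 1.6579]
A−BK = [1.0000 -1.5000; 2.3684 -3.6316]
AᵀP(A−BK) = [12.8026 -18.1974; -18.1974 26.0526]
P' = Q + AᵀP(A−BK) = [17.0526 -15.1974; -15.1974 28.3026]
tr(P') = 45.3553


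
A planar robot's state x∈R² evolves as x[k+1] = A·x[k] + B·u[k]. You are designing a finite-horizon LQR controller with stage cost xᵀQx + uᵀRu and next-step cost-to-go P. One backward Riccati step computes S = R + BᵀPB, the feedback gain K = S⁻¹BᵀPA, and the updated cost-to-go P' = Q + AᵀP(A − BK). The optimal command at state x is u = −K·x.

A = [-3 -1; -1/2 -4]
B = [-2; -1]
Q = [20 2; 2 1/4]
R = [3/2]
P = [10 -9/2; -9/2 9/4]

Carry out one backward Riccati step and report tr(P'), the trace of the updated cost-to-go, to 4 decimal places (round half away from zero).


BᵀP = [-15.5000 6.7500]
S = R + BᵀPB = [3/2] + [24.2500] = [25.7500]
BᵀPA = [43.1250 -11.5000]
K = S⁻¹·BᵀPA = [1.6748 -0.4466]
A−BK = [0.3495 -1.8932; 1.1748 -4.4466]
AᵀP(A−BK) = [4.8386 -2.4903; -2.4903 4.8641]
P' = Q + AᵀP(A−BK) = [24.8386 -0.4903; -0.4903 5.1141]
tr(P') = 29.9527

29.9527


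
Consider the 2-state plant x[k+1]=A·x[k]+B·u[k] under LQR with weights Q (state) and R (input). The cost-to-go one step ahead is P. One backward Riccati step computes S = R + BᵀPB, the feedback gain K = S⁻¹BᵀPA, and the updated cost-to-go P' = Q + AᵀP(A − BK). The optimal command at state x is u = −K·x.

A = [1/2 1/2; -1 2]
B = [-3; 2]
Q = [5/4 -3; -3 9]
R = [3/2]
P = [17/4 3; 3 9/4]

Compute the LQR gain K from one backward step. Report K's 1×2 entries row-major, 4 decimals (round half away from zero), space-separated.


0.0882 -0.9706

BᵀP = [-6.7500 -4.5000]
S = R + BᵀPB = [3/2] + [11.2500] = [12.7500]
BᵀPA = [1.1250 -12.3750]
K = S⁻¹·BᵀPA = [0.0882 -0.9706]
A−BK = [0.7647 -2.4118; -1.1765 3.9412]
AᵀP(A−BK) = [0.2132 -0.8456; -0.8456 4.0515]
P' = Q + AᵀP(A−BK) = [1.4632 -3.8456; -3.8456 13.0515]
tr(P') = 14.5147


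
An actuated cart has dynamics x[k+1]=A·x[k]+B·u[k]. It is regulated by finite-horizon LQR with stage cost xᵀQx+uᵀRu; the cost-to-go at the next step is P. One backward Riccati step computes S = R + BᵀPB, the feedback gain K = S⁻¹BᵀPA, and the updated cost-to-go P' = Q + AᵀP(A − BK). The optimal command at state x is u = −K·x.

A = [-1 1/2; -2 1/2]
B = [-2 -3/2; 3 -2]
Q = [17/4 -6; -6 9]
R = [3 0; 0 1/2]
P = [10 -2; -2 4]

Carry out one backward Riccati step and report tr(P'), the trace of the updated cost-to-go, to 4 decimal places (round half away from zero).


13.6673

BᵀP = [-26.0000 16.0000; -11.0000 -5.0000]
S = R + BᵀPB = [3 0; 0 1/2] + [100.0000 7.0000; 7.0000 26.5000] = [103.0000 7.0000; 7.0000 27.0000]
BᵀPA = [-6.0000 -5.0000; 21.0000 -8.0000]
K = S⁻¹·BᵀPA = [-0.1131 -0.0289; 0.8071 -0.2888]
A−BK = [-0.0156 0.0090; -0.0465 0.0092]
AᵀP(A−BK) = [0.3723 -0.1087; -0.1087 0.0450]
P' = Q + AᵀP(A−BK) = [4.6223 -6.1087; -6.1087 9.0450]
tr(P') = 13.6673


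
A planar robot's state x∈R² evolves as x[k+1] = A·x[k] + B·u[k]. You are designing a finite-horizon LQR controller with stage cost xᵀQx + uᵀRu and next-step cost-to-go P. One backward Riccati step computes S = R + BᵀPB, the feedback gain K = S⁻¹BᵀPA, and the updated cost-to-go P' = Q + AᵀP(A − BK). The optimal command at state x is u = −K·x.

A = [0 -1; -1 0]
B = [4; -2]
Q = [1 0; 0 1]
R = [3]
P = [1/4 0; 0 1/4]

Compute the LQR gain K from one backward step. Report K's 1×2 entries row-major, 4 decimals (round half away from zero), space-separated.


BᵀP = [1.0000 -0.5000]
S = R + BᵀPB = [3] + [5.0000] = [8.0000]
BᵀPA = [0.5000 -1.0000]
K = S⁻¹·BᵀPA = [0.0625 -0.1250]
A−BK = [-0.2500 -0.5000; -0.8750 -0.2500]
AᵀP(A−BK) = [0.2188 0.0625; 0.0625 0.1250]
P' = Q + AᵀP(A−BK) = [1.2188 0.0625; 0.0625 1.1250]
tr(P') = 2.3438

0.0625 -0.1250


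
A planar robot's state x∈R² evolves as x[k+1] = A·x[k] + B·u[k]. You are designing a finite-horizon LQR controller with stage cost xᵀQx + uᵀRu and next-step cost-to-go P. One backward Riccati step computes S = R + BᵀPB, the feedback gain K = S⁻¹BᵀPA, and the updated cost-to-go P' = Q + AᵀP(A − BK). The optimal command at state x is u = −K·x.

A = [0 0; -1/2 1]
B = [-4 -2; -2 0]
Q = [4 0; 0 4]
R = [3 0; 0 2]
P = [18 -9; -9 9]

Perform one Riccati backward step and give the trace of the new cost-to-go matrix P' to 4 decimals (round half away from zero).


BᵀP = [-54.0000 18.0000; -36.0000 18.0000]
S = R + BᵀPB = [3 0; 0 2] + [180.0000 108.0000; 108.0000 72.0000] = [183.0000 108.0000; 108.0000 74.0000]
BᵀPA = [-9.0000 18.0000; -9.0000 18.0000]
K = S⁻¹·BᵀPA = [0.1629 -0.3259; -0.3594 0.7188]
A−BK = [-0.0671 0.1342; -0.1741 0.3482]
AᵀP(A−BK) = [0.4816 -0.9633; -0.9633 1.9265]
P' = Q + AᵀP(A−BK) = [4.4816 -0.9633; -0.9633 5.9265]
tr(P') = 10.4081

10.4081


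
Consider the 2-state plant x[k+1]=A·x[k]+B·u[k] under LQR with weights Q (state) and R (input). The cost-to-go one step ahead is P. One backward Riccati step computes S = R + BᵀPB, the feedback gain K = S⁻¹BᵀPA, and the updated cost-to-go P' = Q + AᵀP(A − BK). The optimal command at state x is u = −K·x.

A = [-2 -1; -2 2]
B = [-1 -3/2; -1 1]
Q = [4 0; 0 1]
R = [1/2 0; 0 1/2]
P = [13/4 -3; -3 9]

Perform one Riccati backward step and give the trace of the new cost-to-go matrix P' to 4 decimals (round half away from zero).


7.8319

BᵀP = [-0.2500 -6.0000; -7.8750 13.5000]
S = R + BᵀPB = [1/2 0; 0 1/2] + [6.2500 -5.6250; -5.6250 25.3125] = [6.7500 -5.6250; -5.6250 25.8125]
BᵀPA = [12.5000 -11.7500; -11.2500 34.8750]
K = S⁻¹·BᵀPA = [1.8190 -0.7513; -0.0394 1.1874]
A−BK = [-0.2402 0.0298; -0.1416 0.0614]
AᵀP(A−BK) = [1.8190 -0.7513; -0.7513 1.0129]
P' = Q + AᵀP(A−BK) = [5.8190 -0.7513; -0.7513 2.0129]
tr(P') = 7.8319
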